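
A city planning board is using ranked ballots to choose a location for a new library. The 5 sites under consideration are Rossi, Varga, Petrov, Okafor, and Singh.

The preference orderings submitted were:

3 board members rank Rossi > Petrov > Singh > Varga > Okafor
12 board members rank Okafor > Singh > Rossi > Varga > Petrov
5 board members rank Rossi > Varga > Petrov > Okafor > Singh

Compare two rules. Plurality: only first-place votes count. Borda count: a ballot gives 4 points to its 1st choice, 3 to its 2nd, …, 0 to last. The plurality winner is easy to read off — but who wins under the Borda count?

Plurality first-place counts: Rossi 8, Varga 0, Petrov 0, Okafor 12, Singh 0 → Okafor.
Borda totals: Rossi 56, Varga 30, Petrov 19, Okafor 53, Singh 42 → Rossi.

Rossi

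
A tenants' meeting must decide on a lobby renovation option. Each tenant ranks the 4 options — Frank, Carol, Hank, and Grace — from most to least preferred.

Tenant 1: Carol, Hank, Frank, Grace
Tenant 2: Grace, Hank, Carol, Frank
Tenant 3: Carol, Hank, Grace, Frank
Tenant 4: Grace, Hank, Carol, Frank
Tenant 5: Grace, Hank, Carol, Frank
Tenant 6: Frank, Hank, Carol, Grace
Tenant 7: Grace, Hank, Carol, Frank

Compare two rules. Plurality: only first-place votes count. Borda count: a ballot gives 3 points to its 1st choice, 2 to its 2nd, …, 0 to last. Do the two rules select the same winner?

Plurality first-place counts: Frank 1, Carol 2, Hank 0, Grace 4 → Grace.
Borda totals: Frank 4, Carol 11, Hank 14, Grace 13 → Hank.
The two rules disagree: plurality picks Grace, Borda picks Hank.

No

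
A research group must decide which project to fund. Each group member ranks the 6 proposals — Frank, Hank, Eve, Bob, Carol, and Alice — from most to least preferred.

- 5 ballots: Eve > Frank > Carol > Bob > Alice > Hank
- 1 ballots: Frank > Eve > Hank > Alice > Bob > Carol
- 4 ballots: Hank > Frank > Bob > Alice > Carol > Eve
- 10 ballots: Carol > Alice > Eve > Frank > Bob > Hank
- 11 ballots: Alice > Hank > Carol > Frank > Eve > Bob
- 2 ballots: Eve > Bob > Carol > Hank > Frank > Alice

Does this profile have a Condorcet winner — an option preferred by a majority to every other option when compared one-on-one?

Head-to-head results (33 voters total):
Frank vs Hank: Hank wins 17–16.
Frank vs Eve: Eve wins 17–16.
Frank vs Bob: Frank wins 31–2.
Frank vs Carol: Carol wins 23–10.
Frank vs Alice: Alice wins 21–12.
Hank vs Eve: Eve wins 18–15.
Hank vs Bob: Bob wins 17–16.
Hank vs Carol: Carol wins 17–16.
Hank vs Alice: Alice wins 26–7.
Eve vs Bob: Eve wins 29–4.
Eve vs Carol: Carol wins 25–8.
Eve vs Alice: Alice wins 25–8.
Bob vs Carol: Carol wins 26–7.
Bob vs Alice: Alice wins 22–11.
Carol vs Alice: Carol wins 17–16.
Carol beats each rival — Frank (23–10), Hank (17–16), Eve (25–8), Bob (26–7), Alice (17–16) — so Carol is the Condorcet winner.

Yes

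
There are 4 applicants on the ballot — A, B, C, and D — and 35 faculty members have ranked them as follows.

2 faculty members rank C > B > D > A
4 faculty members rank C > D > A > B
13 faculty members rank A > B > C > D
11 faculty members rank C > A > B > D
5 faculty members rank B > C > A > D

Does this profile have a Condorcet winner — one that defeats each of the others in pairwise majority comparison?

No

Head-to-head results (35 voters total):
A vs B: A wins 28–7.
A vs C: C wins 22–13.
A vs D: A wins 29–6.
B vs C: B wins 18–17.
B vs D: B wins 31–4.
C vs D: C wins 35–0.
No candidate beats all others: A beats B beats C beats A, a majority cycle.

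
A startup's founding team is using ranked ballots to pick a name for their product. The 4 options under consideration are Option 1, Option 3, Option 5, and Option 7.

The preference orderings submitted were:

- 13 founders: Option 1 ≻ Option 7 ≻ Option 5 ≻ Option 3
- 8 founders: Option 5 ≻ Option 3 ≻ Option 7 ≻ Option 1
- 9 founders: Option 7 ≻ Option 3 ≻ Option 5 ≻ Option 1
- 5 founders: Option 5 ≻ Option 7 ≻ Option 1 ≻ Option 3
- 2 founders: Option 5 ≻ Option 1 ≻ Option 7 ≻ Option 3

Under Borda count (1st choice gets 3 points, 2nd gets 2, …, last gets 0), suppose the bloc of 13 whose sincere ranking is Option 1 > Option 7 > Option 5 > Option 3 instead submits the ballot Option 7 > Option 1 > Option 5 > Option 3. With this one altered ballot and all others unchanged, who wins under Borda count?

Option 7

Borda totals with the altered ballot: Option 1 35, Option 3 34, Option 5 67, Option 7 86.
The winner is unchanged: still Option 7.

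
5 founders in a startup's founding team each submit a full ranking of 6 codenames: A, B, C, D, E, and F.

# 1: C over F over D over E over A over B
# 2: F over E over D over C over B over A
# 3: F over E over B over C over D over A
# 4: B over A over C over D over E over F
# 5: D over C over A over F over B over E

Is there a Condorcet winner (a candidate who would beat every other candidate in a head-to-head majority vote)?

Yes

Head-to-head results (5 voters total):
A vs B: B wins 3–2.
A vs C: C wins 4–1.
A vs D: D wins 4–1.
A vs E: E wins 3–2.
A vs F: F wins 3–2.
B vs C: C wins 3–2.
B vs D: D wins 3–2.
B vs E: E wins 3–2.
B vs F: F wins 4–1.
C vs D: C wins 3–2.
C vs E: C wins 3–2.
C vs F: C wins 3–2.
D vs E: D wins 3–2.
D vs F: F wins 3–2.
E vs F: F wins 4–1.
C beats each rival — A (4–1), B (3–2), D (3–2), E (3–2), F (3–2) — so C is the Condorcet winner.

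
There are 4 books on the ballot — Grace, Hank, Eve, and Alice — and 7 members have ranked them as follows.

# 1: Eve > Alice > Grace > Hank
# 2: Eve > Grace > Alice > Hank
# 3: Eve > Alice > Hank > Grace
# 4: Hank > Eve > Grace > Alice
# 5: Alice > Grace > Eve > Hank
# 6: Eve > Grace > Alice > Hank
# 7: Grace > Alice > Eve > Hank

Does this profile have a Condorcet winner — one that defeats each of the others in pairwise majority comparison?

Head-to-head results (7 voters total):
Grace vs Hank: Grace wins 5–2.
Grace vs Eve: Eve wins 5–2.
Grace vs Alice: Grace wins 4–3.
Hank vs Eve: Eve wins 6–1.
Hank vs Alice: Alice wins 6–1.
Eve vs Alice: Eve wins 5–2.
Eve beats each rival — Grace (5–2), Hank (6–1), Alice (5–2) — so Eve is the Condorcet winner.

Yes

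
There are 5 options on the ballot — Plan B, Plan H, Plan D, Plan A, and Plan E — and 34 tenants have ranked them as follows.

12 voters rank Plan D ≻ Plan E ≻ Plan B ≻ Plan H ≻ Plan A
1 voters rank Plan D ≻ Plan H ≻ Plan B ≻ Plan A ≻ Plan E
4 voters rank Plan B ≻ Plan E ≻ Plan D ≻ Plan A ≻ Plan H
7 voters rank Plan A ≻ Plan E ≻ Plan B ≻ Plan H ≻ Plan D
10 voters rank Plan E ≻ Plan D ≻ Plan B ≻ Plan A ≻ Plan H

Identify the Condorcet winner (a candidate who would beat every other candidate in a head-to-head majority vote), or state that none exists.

Head-to-head results (34 voters total):
Plan B vs Plan H: Plan B wins 33–1.
Plan B vs Plan D: Plan D wins 23–11.
Plan B vs Plan A: Plan B wins 27–7.
Plan B vs Plan E: Plan E wins 29–5.
Plan H vs Plan D: Plan D wins 27–7.
Plan H vs Plan A: Plan A wins 21–13.
Plan H vs Plan E: Plan E wins 33–1.
Plan D vs Plan A: Plan D wins 27–7.
Plan D vs Plan E: Plan E wins 21–13.
Plan A vs Plan E: Plan E wins 26–8.
Plan E beats each rival — Plan B (29–5), Plan H (33–1), Plan D (21–13), Plan A (26–8) — so Plan E is the Condorcet winner.

Plan E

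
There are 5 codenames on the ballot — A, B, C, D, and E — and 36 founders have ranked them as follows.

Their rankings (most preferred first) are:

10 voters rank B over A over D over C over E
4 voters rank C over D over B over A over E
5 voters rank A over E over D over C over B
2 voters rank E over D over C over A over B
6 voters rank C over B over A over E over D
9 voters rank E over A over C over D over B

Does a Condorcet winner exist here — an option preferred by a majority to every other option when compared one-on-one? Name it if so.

Head-to-head results (36 voters total):
A vs B: B wins 20–16.
A vs C: A wins 24–12.
A vs D: A wins 30–6.
A vs E: A wins 25–11.
B vs C: C wins 26–10.
B vs D: D wins 20–16.
B vs E: B wins 20–16.
C vs D: C wins 19–17.
C vs E: C wins 20–16.
D vs E: E wins 22–14.
No candidate beats all others: A beats C beats B beats A, a majority cycle.

No Condorcet winner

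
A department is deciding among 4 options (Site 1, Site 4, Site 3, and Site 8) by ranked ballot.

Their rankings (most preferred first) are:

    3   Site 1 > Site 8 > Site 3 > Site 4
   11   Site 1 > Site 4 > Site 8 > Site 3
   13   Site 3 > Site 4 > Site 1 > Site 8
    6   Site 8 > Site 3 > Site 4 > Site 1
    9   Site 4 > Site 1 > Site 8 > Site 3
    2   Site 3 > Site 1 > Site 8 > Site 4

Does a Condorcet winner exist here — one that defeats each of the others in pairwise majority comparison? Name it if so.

None — there is no Condorcet winner

Head-to-head results (44 voters total):
Site 1 vs Site 4: Site 4 wins 28–16.
Site 1 vs Site 3: Site 1 wins 23–21.
Site 1 vs Site 8: Site 1 wins 38–6.
Site 4 vs Site 3: Site 3 wins 24–20.
Site 4 vs Site 8: Site 4 wins 33–11.
Site 3 vs Site 8: Site 8 wins 29–15.
No candidate beats all others: Site 1 beats Site 3 beats Site 4 beats Site 1, a majority cycle.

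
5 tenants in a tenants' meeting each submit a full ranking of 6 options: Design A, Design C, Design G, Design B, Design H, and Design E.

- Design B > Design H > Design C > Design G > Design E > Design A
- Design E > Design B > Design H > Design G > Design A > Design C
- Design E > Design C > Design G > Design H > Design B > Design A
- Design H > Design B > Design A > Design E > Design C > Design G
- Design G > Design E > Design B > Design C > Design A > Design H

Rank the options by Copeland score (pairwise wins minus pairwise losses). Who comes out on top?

Pairwise results:
  Design A vs Design C: Design C wins 3–2.
  Design A vs Design G: Design G wins 4–1.
  Design A vs Design B: Design B wins 5–0.
  Design A vs Design H: Design H wins 4–1.
  Design A vs Design E: Design E wins 4–1.
  Design C vs Design G: Design C wins 3–2.
  Design C vs Design B: Design B wins 4–1.
  Design C vs Design H: Design H wins 3–2.
  Design C vs Design E: Design E wins 4–1.
  Design G vs Design B: Design B wins 3–2.
  Design G vs Design H: Design H wins 3–2.
  Design G vs Design E: Design E wins 3–2.
  Design B vs Design H: Design B wins 3–2.
  Design B vs Design E: Design E wins 3–2.
  Design H vs Design E: Design E wins 3–2.
Copeland scores (wins − losses):
  Design A: 0 − 5 = -5
  Design C: 2 − 3 = -1
  Design G: 1 − 4 = -3
  Design B: 4 − 1 = 3
  Design H: 3 − 2 = 1
  Design E: 5 − 0 = 5
Design E has the best Copeland score.

Design E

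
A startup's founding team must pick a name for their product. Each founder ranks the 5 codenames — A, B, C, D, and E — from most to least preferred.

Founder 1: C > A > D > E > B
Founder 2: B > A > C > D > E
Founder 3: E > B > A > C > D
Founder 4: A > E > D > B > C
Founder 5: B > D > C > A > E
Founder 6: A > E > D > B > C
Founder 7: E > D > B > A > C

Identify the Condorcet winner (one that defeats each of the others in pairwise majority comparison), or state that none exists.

Head-to-head results (7 voters total):
A vs B: B wins 4–3.
A vs C: A wins 5–2.
A vs D: A wins 5–2.
A vs E: A wins 5–2.
B vs C: B wins 6–1.
B vs D: D wins 4–3.
B vs E: E wins 5–2.
C vs D: D wins 4–3.
C vs E: E wins 4–3.
D vs E: E wins 4–3.
No candidate beats all others: A beats D beats B beats A, a majority cycle.

No Condorcet winner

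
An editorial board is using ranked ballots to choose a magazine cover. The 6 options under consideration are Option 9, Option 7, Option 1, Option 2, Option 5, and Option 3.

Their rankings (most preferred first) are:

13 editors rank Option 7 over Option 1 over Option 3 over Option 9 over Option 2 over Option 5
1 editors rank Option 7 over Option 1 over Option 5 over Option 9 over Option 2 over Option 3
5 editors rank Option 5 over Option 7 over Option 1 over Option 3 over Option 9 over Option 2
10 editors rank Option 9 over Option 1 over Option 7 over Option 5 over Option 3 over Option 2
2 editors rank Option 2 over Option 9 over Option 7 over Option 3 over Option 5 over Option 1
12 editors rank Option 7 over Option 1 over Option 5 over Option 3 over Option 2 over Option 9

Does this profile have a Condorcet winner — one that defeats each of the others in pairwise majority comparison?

Head-to-head results (43 voters total):
Option 9 vs Option 7: Option 7 wins 31–12.
Option 9 vs Option 1: Option 1 wins 31–12.
Option 9 vs Option 2: Option 9 wins 29–14.
Option 9 vs Option 5: Option 9 wins 25–18.
Option 9 vs Option 3: Option 3 wins 30–13.
Option 7 vs Option 1: Option 7 wins 33–10.
Option 7 vs Option 2: Option 7 wins 41–2.
Option 7 vs Option 5: Option 7 wins 38–5.
Option 7 vs Option 3: Option 7 wins 43–0.
Option 1 vs Option 2: Option 1 wins 41–2.
Option 1 vs Option 5: Option 1 wins 36–7.
Option 1 vs Option 3: Option 1 wins 41–2.
Option 2 vs Option 5: Option 5 wins 28–15.
Option 2 vs Option 3: Option 3 wins 40–3.
Option 5 vs Option 3: Option 5 wins 28–15.
Option 7 beats each rival — Option 9 (31–12), Option 1 (33–10), Option 2 (41–2), Option 5 (38–5), Option 3 (43–0) — so Option 7 is the Condorcet winner.

Yes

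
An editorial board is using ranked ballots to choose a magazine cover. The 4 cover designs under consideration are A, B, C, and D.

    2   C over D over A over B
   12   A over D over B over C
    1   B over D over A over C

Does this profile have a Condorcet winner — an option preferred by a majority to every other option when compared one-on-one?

Yes

Head-to-head results (15 voters total):
A vs B: A wins 14–1.
A vs C: A wins 13–2.
A vs D: A wins 12–3.
B vs C: B wins 13–2.
B vs D: D wins 14–1.
C vs D: D wins 13–2.
A beats each rival — B (14–1), C (13–2), D (12–3) — so A is the Condorcet winner.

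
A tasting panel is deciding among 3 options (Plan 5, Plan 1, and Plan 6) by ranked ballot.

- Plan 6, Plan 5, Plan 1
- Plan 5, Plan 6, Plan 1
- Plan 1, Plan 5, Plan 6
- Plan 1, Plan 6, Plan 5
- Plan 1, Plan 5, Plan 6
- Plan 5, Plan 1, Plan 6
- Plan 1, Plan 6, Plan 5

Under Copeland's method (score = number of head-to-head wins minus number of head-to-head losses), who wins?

Plan 1

Pairwise results:
  Plan 5 vs Plan 1: Plan 1 wins 4–3.
  Plan 5 vs Plan 6: Plan 5 wins 4–3.
  Plan 1 vs Plan 6: Plan 1 wins 5–2.
Copeland scores (wins − losses):
  Plan 5: 1 − 1 = 0
  Plan 1: 2 − 0 = 2
  Plan 6: 0 − 2 = -2
Plan 1 has the best Copeland score.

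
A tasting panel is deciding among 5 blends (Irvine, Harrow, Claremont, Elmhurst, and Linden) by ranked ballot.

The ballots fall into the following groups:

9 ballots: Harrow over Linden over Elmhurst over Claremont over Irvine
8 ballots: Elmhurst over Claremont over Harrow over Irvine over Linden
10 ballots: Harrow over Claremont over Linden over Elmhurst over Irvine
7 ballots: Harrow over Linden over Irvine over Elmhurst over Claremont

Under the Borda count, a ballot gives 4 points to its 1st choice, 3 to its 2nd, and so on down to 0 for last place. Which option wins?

Borda scores:
  Irvine: 9·0 + 8·1 + 10·0 + 7·2 = 22
  Harrow: 9·4 + 8·2 + 10·4 + 7·4 = 120
  Claremont: 9·1 + 8·3 + 10·3 + 7·0 = 63
  Elmhurst: 9·2 + 8·4 + 10·1 + 7·1 = 67
  Linden: 9·3 + 8·0 + 10·2 + 7·3 = 68
Harrow has the highest total.

Harrow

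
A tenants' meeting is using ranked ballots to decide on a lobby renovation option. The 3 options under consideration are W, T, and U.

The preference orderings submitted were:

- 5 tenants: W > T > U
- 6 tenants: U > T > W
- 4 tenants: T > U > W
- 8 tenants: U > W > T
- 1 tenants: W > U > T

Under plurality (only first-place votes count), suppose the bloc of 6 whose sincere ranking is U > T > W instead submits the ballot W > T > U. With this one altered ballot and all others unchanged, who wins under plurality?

W

First-place totals with the altered ballot: W 12, T 4, U 8.
The switch changes the winner from U to W.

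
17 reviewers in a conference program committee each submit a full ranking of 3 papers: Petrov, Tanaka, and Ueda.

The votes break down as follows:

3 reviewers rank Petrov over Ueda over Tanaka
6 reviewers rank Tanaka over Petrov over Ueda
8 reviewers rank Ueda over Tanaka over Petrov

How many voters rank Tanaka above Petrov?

14

Ballots ranking Tanaka above Petrov: 6+8 = 14.
Ballots ranking Petrov above Tanaka: 3.
So 14 of 17 voters prefer Tanaka to Petrov.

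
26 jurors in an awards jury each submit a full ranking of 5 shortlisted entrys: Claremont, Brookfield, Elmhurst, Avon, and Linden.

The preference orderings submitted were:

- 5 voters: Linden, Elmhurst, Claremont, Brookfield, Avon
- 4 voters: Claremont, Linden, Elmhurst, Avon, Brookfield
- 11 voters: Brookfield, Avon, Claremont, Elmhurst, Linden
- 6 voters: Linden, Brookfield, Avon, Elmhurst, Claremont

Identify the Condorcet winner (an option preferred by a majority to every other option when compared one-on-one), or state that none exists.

Head-to-head results (26 voters total):
Claremont vs Brookfield: Brookfield wins 17–9.
Claremont vs Elmhurst: Claremont wins 15–11.
Claremont vs Avon: Avon wins 17–9.
Claremont vs Linden: Claremont wins 15–11.
Brookfield vs Elmhurst: Brookfield wins 17–9.
Brookfield vs Avon: Brookfield wins 22–4.
Brookfield vs Linden: Linden wins 15–11.
Elmhurst vs Avon: Avon wins 17–9.
Elmhurst vs Linden: Linden wins 15–11.
Avon vs Linden: Linden wins 15–11.
No candidate beats all others: Claremont beats Linden beats Brookfield beats Claremont, a majority cycle.

No Condorcet winner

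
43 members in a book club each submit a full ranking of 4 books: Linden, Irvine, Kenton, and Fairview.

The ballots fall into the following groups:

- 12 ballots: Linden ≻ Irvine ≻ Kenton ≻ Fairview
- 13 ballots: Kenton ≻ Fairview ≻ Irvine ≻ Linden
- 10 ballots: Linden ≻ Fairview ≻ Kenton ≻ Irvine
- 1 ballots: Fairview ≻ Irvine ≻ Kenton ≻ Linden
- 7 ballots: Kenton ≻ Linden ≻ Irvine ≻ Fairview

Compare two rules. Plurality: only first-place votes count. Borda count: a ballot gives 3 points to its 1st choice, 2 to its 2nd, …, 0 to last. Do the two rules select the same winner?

Plurality first-place counts: Linden 22, Irvine 0, Kenton 20, Fairview 1 → Linden.
Borda totals: Linden 80, Irvine 46, Kenton 83, Fairview 49 → Kenton.
The two rules disagree: plurality picks Linden, Borda picks Kenton.

No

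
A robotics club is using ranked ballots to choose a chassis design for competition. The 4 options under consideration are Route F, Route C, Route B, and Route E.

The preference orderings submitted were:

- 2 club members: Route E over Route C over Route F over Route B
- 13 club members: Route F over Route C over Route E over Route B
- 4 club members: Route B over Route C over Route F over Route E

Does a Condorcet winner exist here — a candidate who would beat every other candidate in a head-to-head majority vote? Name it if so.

Route F

Head-to-head results (19 voters total):
Route F vs Route C: Route F wins 13–6.
Route F vs Route B: Route F wins 15–4.
Route F vs Route E: Route F wins 17–2.
Route C vs Route B: Route C wins 15–4.
Route C vs Route E: Route C wins 17–2.
Route B vs Route E: Route E wins 15–4.
Route F beats each rival — Route C (13–6), Route B (15–4), Route E (17–2) — so Route F is the Condorcet winner.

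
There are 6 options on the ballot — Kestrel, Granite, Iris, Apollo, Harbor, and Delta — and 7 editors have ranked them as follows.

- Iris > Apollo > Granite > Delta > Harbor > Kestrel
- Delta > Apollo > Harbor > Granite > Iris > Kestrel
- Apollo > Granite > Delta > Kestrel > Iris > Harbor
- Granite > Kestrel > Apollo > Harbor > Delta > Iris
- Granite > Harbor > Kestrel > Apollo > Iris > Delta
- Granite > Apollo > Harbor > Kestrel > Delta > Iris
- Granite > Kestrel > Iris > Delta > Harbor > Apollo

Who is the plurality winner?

First-place vote totals:
  Kestrel: 0
  Granite: 4
  Iris: 1
  Apollo: 1
  Harbor: 0
  Delta: 1
Granite has the most first-place votes.

Granite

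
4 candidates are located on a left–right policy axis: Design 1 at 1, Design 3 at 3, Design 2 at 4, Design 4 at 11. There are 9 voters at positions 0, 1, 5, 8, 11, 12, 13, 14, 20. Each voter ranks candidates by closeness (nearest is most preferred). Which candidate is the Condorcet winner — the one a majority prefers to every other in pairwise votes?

Design 4

With single-peaked preferences on a line, the Condorcet winner is the candidate closest to the median voter.
The median voter (position 11) is closest to Design 4 at 11.
Check: Design 4 vs Design 1 — voters closer to Design 4: 6 of 9.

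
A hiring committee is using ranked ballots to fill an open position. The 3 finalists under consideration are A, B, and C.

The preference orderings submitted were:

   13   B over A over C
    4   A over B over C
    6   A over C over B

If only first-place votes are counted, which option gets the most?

First-place vote totals:
  A: 10
  B: 13
  C: 0
B has the most first-place votes.

B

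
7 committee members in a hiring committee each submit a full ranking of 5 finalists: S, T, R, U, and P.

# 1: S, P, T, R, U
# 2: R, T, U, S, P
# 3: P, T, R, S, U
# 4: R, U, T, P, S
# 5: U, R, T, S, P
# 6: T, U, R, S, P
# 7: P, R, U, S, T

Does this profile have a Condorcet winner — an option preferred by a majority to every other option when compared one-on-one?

Head-to-head results (7 voters total):
S vs T: T wins 5–2.
S vs R: R wins 6–1.
S vs U: U wins 5–2.
S vs P: S wins 4–3.
T vs R: R wins 4–3.
T vs U: T wins 4–3.
T vs P: T wins 4–3.
R vs U: R wins 5–2.
R vs P: R wins 4–3.
U vs P: U wins 4–3.
R beats each rival — S (6–1), T (4–3), U (5–2), P (4–3) — so R is the Condorcet winner.

Yes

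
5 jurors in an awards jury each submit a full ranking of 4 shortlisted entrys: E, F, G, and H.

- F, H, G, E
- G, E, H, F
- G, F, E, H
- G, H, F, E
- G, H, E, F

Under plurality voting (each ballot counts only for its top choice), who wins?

First-place vote totals:
  E: 0
  F: 1
  G: 4
  H: 0
G has the most first-place votes.

G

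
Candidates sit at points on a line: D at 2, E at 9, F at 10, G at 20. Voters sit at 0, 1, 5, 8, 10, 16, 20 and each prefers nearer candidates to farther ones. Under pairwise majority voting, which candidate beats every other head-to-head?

With single-peaked preferences on a line, the Condorcet winner is the candidate closest to the median voter.
The median voter (position 8) is closest to E at 9.
Check: E vs D — voters closer to E: 4 of 7.

E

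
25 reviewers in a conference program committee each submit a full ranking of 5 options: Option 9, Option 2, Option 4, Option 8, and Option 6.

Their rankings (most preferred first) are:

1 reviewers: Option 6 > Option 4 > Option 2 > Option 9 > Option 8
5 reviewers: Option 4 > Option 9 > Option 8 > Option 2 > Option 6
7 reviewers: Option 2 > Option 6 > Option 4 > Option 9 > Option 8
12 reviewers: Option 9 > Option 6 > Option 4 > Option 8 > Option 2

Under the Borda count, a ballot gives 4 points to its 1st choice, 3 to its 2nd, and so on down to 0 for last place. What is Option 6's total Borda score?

Borda scores:
  Option 9: 1 + 5·3 + 7·1 + 12·4 = 71
  Option 2: 2 + 5·1 + 7·4 + 12·0 = 35
  Option 4: 3 + 5·4 + 7·2 + 12·2 = 61
  Option 8: 0 + 5·2 + 7·0 + 12·1 = 22
  Option 6: 4 + 5·0 + 7·3 + 12·3 = 61

61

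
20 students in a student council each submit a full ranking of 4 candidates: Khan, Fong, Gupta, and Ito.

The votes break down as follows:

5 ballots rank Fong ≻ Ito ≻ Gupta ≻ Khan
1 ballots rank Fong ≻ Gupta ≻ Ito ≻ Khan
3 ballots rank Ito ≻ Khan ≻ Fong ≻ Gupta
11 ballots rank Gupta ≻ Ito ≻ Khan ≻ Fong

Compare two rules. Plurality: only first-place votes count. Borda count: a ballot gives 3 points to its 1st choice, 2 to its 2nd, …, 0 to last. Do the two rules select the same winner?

No

Plurality first-place counts: Khan 0, Fong 6, Gupta 11, Ito 3 → Gupta.
Borda totals: Khan 17, Fong 21, Gupta 40, Ito 42 → Ito.
The two rules disagree: plurality picks Gupta, Borda picks Ito.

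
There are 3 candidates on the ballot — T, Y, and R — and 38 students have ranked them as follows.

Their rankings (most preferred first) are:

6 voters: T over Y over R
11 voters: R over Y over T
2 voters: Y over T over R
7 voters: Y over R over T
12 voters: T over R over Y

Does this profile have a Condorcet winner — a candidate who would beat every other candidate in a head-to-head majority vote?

Head-to-head results (38 voters total):
T vs Y: Y wins 20–18.
T vs R: T wins 20–18.
Y vs R: R wins 23–15.
No candidate beats all others: T beats R beats Y beats T, a majority cycle.

No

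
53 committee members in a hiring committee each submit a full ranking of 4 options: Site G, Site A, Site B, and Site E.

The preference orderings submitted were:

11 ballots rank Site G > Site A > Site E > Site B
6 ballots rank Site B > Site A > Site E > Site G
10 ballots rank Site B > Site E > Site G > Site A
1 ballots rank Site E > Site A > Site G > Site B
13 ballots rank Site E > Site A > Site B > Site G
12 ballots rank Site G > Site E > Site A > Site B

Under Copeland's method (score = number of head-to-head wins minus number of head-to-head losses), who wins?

Site E

Pairwise results:
  Site G vs Site A: Site G wins 33–20.
  Site G vs Site B: Site B wins 29–24.
  Site G vs Site E: Site E wins 30–23.
  Site A vs Site B: Site A wins 37–16.
  Site A vs Site E: Site E wins 36–17.
  Site B vs Site E: Site E wins 37–16.
Copeland scores (wins − losses):
  Site G: 1 − 2 = -1
  Site A: 1 − 2 = -1
  Site B: 1 − 2 = -1
  Site E: 3 − 0 = 3
Site E has the best Copeland score.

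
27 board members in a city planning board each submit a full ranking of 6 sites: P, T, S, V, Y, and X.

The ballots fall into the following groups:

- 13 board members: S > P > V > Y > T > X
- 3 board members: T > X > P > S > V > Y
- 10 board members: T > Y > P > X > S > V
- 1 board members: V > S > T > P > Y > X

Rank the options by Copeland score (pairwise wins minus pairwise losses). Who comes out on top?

Pairwise results:
  P vs T: T wins 14–13.
  P vs S: S wins 14–13.
  P vs V: P wins 26–1.
  P vs Y: P wins 17–10.
  P vs X: P wins 24–3.
  T vs S: S wins 14–13.
  T vs V: V wins 14–13.
  T vs Y: T wins 14–13.
  T vs X: T wins 27–0.
  S vs V: S wins 26–1.
  S vs Y: S wins 17–10.
  S vs X: S wins 14–13.
  V vs Y: V wins 17–10.
  V vs X: V wins 14–13.
  Y vs X: Y wins 24–3.
Copeland scores (wins − losses):
  P: 3 − 2 = 1
  T: 3 − 2 = 1
  S: 5 − 0 = 5
  V: 3 − 2 = 1
  Y: 1 − 4 = -3
  X: 0 − 5 = -5
S has the best Copeland score.

S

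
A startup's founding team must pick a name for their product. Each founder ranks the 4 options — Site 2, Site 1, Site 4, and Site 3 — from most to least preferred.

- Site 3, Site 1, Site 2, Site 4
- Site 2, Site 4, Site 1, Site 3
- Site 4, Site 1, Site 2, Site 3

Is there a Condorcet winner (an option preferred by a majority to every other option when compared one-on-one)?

Head-to-head results (3 voters total):
Site 2 vs Site 1: Site 1 wins 2–1.
Site 2 vs Site 4: Site 2 wins 2–1.
Site 2 vs Site 3: Site 2 wins 2–1.
Site 1 vs Site 4: Site 4 wins 2–1.
Site 1 vs Site 3: Site 1 wins 2–1.
Site 4 vs Site 3: Site 4 wins 2–1.
No candidate beats all others: Site 2 beats Site 4 beats Site 1 beats Site 2, a majority cycle.

No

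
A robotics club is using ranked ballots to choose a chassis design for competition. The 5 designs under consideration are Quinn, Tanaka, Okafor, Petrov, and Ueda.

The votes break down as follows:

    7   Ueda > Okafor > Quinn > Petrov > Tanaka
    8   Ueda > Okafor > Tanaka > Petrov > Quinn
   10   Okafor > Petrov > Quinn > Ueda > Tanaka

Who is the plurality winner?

First-place vote totals:
  Quinn: 0
  Tanaka: 0
  Okafor: 10
  Petrov: 0
  Ueda: 15
Ueda has the most first-place votes.

Ueda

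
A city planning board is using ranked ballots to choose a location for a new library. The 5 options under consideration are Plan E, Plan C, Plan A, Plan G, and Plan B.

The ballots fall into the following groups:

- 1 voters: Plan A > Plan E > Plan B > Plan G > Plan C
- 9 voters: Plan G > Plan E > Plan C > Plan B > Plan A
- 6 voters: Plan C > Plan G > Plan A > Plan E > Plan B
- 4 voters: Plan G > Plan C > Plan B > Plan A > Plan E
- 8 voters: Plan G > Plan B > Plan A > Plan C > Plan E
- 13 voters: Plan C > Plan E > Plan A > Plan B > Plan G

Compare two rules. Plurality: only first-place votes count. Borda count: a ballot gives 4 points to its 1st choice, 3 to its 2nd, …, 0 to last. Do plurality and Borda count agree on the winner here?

Plurality first-place counts: Plan E 0, Plan C 19, Plan A 1, Plan G 21, Plan B 0 → Plan G.
Borda totals: Plan E 75, Plan C 114, Plan A 62, Plan G 103, Plan B 56 → Plan C.
The two rules disagree: plurality picks Plan G, Borda picks Plan C.

No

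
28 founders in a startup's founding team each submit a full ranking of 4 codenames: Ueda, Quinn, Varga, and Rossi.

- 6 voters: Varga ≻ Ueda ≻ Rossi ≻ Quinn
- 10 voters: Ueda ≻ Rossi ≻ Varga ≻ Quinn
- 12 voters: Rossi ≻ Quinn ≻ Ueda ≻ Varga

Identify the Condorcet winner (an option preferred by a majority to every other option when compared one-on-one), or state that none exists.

Ueda

Head-to-head results (28 voters total):
Ueda vs Quinn: Ueda wins 16–12.
Ueda vs Varga: Ueda wins 22–6.
Ueda vs Rossi: Ueda wins 16–12.
Quinn vs Varga: Varga wins 16–12.
Quinn vs Rossi: Rossi wins 28–0.
Varga vs Rossi: Rossi wins 22–6.
Ueda beats each rival — Quinn (16–12), Varga (22–6), Rossi (16–12) — so Ueda is the Condorcet winner.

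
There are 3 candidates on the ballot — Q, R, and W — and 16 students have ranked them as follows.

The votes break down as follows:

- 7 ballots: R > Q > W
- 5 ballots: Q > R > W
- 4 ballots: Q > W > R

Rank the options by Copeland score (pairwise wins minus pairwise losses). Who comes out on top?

Pairwise results:
  Q vs R: Q wins 9–7.
  Q vs W: Q wins 16–0.
  R vs W: R wins 12–4.
Copeland scores (wins − losses):
  Q: 2 − 0 = 2
  R: 1 − 1 = 0
  W: 0 − 2 = -2
Q has the best Copeland score.

Q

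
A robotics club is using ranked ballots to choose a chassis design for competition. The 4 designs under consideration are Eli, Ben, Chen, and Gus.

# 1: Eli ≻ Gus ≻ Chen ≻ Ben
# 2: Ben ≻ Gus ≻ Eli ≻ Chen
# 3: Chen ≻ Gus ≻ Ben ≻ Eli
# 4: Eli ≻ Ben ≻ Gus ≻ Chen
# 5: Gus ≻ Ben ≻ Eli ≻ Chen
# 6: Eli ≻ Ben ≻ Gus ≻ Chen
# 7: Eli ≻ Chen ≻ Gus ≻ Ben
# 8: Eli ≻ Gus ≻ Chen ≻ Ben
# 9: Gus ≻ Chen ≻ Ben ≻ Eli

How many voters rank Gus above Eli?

4

Ballots ranking Gus above Eli: 4.
Ballots ranking Eli above Gus: 5.
So 4 of 9 voters prefer Gus to Eli.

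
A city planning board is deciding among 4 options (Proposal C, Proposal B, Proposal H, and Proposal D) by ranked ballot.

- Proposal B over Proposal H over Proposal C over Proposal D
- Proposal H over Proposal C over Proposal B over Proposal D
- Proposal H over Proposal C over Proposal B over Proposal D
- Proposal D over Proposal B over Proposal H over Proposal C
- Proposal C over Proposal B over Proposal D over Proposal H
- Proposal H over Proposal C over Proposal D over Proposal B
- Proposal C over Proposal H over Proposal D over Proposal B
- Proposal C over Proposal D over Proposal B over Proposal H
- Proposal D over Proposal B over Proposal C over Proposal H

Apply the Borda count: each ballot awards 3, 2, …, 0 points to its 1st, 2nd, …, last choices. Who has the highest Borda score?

Proposal C

Borda scores:
  Proposal C: 1 + 2 + 2 + 0 + 3 + 2 + 3 + 3 + 1 = 17
  Proposal B: 3 + 1 + 1 + 2 + 2 + 0 + 0 + 1 + 2 = 12
  Proposal H: 2 + 3 + 3 + 1 + 0 + 3 + 2 + 0 + 0 = 14
  Proposal D: 0 + 0 + 0 + 3 + 1 + 1 + 1 + 2 + 3 = 11
Proposal C has the highest total.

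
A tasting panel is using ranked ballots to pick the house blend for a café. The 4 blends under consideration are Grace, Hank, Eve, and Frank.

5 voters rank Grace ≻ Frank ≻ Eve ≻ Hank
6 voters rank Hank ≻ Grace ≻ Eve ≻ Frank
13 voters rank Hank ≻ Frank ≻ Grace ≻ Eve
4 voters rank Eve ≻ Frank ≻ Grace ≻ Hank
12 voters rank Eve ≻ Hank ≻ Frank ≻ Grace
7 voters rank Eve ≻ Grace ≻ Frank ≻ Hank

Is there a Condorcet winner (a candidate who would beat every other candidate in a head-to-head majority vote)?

Head-to-head results (47 voters total):
Grace vs Hank: Hank wins 31–16.
Grace vs Eve: Grace wins 24–23.
Grace vs Frank: Frank wins 29–18.
Hank vs Eve: Eve wins 28–19.
Hank vs Frank: Hank wins 31–16.
Eve vs Frank: Eve wins 29–18.
No candidate beats all others: Grace beats Eve beats Hank beats Grace, a majority cycle.

No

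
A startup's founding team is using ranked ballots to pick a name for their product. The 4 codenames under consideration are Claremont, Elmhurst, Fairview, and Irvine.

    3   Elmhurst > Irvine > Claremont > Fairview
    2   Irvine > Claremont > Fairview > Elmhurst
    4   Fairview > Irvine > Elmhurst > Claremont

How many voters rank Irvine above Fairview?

Ballots ranking Irvine above Fairview: 3+2 = 5.
Ballots ranking Fairview above Irvine: 4.
So 5 of 9 voters prefer Irvine to Fairview.

5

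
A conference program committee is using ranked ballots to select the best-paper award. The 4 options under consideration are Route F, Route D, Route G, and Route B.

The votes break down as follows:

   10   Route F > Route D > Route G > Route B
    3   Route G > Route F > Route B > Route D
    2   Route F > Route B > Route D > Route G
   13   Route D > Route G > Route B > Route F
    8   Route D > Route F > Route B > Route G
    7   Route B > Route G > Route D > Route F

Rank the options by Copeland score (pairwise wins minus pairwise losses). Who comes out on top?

Route D

Pairwise results:
  Route F vs Route D: Route D wins 28–15.
  Route F vs Route G: Route G wins 23–20.
  Route F vs Route B: Route F wins 23–20.
  Route D vs Route G: Route D wins 33–10.
  Route D vs Route B: Route D wins 31–12.
  Route G vs Route B: Route G wins 26–17.
Copeland scores (wins − losses):
  Route F: 1 − 2 = -1
  Route D: 3 − 0 = 3
  Route G: 2 − 1 = 1
  Route B: 0 − 3 = -3
Route D has the best Copeland score.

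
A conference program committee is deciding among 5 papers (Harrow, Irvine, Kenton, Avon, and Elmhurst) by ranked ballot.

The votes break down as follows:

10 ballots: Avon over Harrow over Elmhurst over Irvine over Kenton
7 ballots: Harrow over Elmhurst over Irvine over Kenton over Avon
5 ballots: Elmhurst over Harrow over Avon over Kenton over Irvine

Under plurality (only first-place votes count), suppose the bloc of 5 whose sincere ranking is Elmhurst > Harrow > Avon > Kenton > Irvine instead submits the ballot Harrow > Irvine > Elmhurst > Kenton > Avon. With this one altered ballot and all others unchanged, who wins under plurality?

Harrow

First-place totals with the altered ballot: Harrow 12, Irvine 0, Kenton 0, Avon 10, Elmhurst 0.
The switch changes the winner from Avon to Harrow.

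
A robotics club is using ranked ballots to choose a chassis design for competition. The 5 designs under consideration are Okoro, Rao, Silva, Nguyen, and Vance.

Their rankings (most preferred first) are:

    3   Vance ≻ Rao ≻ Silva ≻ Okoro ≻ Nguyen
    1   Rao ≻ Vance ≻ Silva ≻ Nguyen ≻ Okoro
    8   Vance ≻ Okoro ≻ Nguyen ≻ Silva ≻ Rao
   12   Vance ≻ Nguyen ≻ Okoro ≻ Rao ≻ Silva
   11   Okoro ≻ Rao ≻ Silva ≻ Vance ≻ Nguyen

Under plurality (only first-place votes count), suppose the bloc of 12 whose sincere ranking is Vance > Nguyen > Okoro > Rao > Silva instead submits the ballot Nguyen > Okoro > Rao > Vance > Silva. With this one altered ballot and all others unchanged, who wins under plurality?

Nguyen

First-place totals with the altered ballot: Okoro 11, Rao 1, Silva 0, Nguyen 12, Vance 11.
The switch changes the winner from Vance to Nguyen.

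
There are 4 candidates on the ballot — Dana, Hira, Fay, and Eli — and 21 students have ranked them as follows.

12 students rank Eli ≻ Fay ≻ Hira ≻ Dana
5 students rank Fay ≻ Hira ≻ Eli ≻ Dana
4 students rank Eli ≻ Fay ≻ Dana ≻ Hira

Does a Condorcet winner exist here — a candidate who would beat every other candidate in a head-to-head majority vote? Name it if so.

Eli

Head-to-head results (21 voters total):
Dana vs Hira: Hira wins 17–4.
Dana vs Fay: Fay wins 21–0.
Dana vs Eli: Eli wins 21–0.
Hira vs Fay: Fay wins 21–0.
Hira vs Eli: Eli wins 16–5.
Fay vs Eli: Eli wins 16–5.
Eli beats each rival — Dana (21–0), Hira (16–5), Fay (16–5) — so Eli is the Condorcet winner.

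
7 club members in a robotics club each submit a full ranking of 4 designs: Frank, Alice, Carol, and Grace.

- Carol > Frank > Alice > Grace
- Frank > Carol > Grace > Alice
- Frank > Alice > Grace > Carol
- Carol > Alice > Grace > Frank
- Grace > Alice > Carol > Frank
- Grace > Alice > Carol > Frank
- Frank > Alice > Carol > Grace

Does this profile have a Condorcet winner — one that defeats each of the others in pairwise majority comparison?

Head-to-head results (7 voters total):
Frank vs Alice: Frank wins 4–3.
Frank vs Carol: Carol wins 4–3.
Frank vs Grace: Frank wins 4–3.
Alice vs Carol: Alice wins 4–3.
Alice vs Grace: Alice wins 4–3.
Carol vs Grace: Carol wins 4–3.
No candidate beats all others: Frank beats Alice beats Carol beats Frank, a majority cycle.

No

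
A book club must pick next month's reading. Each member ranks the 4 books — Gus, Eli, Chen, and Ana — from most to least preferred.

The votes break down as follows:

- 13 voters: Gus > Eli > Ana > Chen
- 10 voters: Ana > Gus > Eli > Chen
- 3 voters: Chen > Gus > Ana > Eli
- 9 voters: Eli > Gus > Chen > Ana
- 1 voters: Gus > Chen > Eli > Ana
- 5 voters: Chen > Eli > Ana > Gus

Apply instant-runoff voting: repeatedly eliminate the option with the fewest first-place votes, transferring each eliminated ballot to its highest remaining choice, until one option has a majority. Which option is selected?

Round 1: Gus 14, Ana 10, Eli 9, Chen 8. Chen has the fewest and is eliminated.
Round 2: Gus 17, Eli 14, Ana 10. Ana has the fewest and is eliminated.
Round 3: Gus 27, Eli 14. Gus has a majority.

Gus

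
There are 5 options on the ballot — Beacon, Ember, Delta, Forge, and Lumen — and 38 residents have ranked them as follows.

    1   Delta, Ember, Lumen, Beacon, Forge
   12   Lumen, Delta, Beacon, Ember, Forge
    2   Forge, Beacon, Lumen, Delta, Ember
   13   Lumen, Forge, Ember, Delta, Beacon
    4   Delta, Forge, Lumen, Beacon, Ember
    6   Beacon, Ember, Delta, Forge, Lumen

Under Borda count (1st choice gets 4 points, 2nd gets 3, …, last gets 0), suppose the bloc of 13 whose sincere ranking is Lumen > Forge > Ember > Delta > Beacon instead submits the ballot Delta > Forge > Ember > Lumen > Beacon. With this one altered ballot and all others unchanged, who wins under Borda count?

Delta

Borda totals with the altered ballot: Beacon 59, Ember 59, Delta 122, Forge 65, Lumen 75.
The switch changes the winner from Lumen to Delta.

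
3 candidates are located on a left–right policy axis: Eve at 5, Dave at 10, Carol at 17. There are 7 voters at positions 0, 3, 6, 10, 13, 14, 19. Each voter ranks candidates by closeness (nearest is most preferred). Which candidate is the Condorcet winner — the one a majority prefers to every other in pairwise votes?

Dave

With single-peaked preferences on a line, the Condorcet winner is the candidate closest to the median voter.
The median voter (position 10) is closest to Dave at 10.
Check: Dave vs Eve — voters closer to Dave: 4 of 7.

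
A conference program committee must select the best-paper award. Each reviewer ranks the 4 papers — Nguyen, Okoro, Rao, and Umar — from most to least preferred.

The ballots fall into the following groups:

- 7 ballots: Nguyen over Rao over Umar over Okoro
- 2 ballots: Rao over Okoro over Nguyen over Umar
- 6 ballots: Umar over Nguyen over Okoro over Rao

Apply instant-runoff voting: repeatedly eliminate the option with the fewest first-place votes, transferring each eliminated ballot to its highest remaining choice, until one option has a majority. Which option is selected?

Round 1: Nguyen 7, Umar 6, Rao 2, Okoro 0. Okoro has the fewest and is eliminated.
Round 2: Nguyen 7, Umar 6, Rao 2. Rao has the fewest and is eliminated.
Round 3: Nguyen 9, Umar 6. Nguyen has a majority.

Nguyen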